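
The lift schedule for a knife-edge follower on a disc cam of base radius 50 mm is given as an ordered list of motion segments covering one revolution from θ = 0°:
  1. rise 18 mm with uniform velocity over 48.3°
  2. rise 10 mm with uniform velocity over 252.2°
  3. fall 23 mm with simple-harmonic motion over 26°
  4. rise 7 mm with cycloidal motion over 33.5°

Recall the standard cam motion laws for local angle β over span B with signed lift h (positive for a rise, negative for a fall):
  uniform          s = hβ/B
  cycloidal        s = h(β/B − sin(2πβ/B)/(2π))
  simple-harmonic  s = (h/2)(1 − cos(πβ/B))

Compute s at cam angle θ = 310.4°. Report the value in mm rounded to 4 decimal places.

seg 1 [0°–48.3°] uniform, h=18: full span → s += 18 → s = 18.0000
seg 2 [48.3°–300.5°] uniform, h=10: full span → s += 10 → s = 28.0000
seg 3 [300.5°–326.5°] simple-harmonic, h=-23: θ=310.4° here. β=9.9, B=26. -23/2·(1 − cos(π·0.3808)) = -7.2924 → s = 20.7076

20.7076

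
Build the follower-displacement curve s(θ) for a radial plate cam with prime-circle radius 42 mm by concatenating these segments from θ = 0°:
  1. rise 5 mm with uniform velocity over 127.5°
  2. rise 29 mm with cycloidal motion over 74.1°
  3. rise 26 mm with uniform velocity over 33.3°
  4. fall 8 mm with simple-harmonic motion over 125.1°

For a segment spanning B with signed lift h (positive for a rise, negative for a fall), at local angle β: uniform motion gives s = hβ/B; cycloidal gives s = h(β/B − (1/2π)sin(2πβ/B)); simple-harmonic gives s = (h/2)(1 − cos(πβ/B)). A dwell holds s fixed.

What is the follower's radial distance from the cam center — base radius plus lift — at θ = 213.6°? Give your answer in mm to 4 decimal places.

seg 1 [0°–127.5°] uniform, h=5: full span → s += 5 → s = 5.0000
seg 2 [127.5°–201.6°] cycloidal, h=29: full span → s += 29 → s = 34.0000
seg 3 [201.6°–234.9°] uniform, h=26: θ=213.6° here. β=12, B=33.3. 26·12/33.3 = 9.3694 → s = 43.3694
radial distance = base radius + s = 42 + 43.3694 = 85.3694

85.3694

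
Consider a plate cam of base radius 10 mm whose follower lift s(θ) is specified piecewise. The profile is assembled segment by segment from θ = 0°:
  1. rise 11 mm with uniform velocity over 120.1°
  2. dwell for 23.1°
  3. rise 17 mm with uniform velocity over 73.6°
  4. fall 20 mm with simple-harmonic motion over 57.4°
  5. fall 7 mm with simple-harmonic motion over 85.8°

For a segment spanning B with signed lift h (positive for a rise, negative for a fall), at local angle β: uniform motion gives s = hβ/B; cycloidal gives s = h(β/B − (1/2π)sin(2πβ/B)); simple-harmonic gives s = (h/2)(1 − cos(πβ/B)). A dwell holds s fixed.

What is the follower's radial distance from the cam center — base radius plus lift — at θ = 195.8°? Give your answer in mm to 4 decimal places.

seg 1 [0°–120.1°] uniform, h=11: full span → s += 11 → s = 11.0000
seg 2 [120.1°–143.2°] dwell: s stays 11.0000
seg 3 [143.2°–216.8°] uniform, h=17: θ=195.8° here. β=52.6, B=73.6. 17·52.6/73.6 = 12.1495 → s = 23.1495
radial distance = base radius + s = 10 + 23.1495 = 33.1495

33.1495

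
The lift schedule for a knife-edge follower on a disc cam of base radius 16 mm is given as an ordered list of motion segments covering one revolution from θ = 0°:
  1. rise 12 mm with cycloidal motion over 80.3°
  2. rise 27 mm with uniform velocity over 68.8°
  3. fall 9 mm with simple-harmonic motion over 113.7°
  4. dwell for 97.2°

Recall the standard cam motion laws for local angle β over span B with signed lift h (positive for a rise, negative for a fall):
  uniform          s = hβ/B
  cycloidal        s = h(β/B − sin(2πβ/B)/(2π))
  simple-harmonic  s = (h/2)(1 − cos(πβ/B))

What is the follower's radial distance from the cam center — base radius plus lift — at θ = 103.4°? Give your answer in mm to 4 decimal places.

seg 1 [0°–80.3°] cycloidal, h=12: full span → s += 12 → s = 12.0000
seg 2 [80.3°–149.1°] uniform, h=27: θ=103.4° here. β=23.1, B=68.8. 27·23.1/68.8 = 9.0654 → s = 21.0654
radial distance = base radius + s = 16 + 21.0654 = 37.0654

37.0654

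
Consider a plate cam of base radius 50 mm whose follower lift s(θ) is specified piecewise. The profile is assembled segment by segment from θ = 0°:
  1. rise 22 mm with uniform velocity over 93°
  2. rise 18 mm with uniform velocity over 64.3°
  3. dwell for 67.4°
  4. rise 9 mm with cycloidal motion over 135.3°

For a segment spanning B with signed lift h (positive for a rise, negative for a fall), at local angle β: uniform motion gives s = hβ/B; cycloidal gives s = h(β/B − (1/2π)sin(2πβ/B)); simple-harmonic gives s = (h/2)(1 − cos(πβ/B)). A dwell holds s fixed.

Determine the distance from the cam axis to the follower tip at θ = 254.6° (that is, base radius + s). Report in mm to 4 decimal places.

seg 1 [0°–93°] uniform, h=22: full span → s += 22 → s = 22.0000
seg 2 [93°–157.3°] uniform, h=18: full span → s += 18 → s = 40.0000
seg 3 [157.3°–224.7°] dwell: s stays 40.0000
seg 4 [224.7°–360°] cycloidal, h=9: θ=254.6° here. β=29.9, B=135.3. 9·(0.2210 − sin(2π·0.2210)/(2π)) = 0.5802 → s = 40.5802
radial distance = base radius + s = 50 + 40.5802 = 90.5802

90.5802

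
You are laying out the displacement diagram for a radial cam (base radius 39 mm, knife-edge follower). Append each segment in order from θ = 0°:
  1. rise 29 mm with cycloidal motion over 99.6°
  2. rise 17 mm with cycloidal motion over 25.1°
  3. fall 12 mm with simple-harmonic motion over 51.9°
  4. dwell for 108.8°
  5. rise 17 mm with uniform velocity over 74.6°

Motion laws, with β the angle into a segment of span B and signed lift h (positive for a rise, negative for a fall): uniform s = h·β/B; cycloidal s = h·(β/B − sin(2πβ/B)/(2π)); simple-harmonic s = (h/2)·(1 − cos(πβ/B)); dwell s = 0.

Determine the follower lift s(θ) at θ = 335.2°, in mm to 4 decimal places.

seg 1 [0°–99.6°] cycloidal, h=29: full span → s += 29 → s = 29.0000
seg 2 [99.6°–124.7°] cycloidal, h=17: full span → s += 17 → s = 46.0000
seg 3 [124.7°–176.6°] simple-harmonic, h=-12: full span → s += -12 → s = 34.0000
seg 4 [176.6°–285.4°] dwell: s stays 34.0000
seg 5 [285.4°–360°] uniform, h=17: θ=335.2° here. β=49.8, B=74.6. 17·49.8/74.6 = 11.3485 → s = 45.3485

45.3485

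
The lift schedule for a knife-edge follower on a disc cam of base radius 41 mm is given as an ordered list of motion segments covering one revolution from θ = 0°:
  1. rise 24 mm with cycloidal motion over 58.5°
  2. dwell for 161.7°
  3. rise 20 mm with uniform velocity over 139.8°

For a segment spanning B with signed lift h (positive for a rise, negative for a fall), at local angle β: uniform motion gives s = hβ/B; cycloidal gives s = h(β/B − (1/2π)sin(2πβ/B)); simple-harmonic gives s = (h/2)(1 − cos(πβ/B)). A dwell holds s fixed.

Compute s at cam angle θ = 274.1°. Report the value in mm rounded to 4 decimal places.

seg 1 [0°–58.5°] cycloidal, h=24: full span → s += 24 → s = 24.0000
seg 2 [58.5°–220.2°] dwell: s stays 24.0000
seg 3 [220.2°–360°] uniform, h=20: θ=274.1° here. β=53.9, B=139.8. 20·53.9/139.8 = 7.7110 → s = 31.7110

31.7110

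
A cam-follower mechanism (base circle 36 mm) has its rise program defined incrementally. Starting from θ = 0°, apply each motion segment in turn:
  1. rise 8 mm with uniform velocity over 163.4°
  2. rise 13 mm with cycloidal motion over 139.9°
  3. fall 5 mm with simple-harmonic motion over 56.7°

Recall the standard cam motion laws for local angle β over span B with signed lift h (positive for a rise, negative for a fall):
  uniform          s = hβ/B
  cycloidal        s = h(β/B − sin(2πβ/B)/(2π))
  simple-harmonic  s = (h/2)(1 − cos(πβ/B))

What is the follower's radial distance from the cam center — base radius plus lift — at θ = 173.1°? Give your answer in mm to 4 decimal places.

seg 1 [0°–163.4°] uniform, h=8: full span → s += 8 → s = 8.0000
seg 2 [163.4°–303.3°] cycloidal, h=13: θ=173.1° here. β=9.7, B=139.9. 13·(0.0693 − sin(2π·0.0693)/(2π)) = 0.0282 → s = 8.0282
radial distance = base radius + s = 36 + 8.0282 = 44.0282

44.0282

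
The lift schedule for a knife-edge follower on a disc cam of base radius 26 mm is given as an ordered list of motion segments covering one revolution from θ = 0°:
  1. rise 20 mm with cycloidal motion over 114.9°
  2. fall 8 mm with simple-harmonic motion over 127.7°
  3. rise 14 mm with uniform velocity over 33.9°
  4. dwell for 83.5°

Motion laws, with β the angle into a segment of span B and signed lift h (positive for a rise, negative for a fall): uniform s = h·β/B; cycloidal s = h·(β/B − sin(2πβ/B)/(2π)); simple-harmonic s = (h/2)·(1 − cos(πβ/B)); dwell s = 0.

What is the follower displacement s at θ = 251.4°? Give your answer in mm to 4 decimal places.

seg 1 [0°–114.9°] cycloidal, h=20: full span → s += 20 → s = 20.0000
seg 2 [114.9°–242.6°] simple-harmonic, h=-8: full span → s += -8 → s = 12.0000
seg 3 [242.6°–276.5°] uniform, h=14: θ=251.4° here. β=8.8, B=33.9. 14·8.8/33.9 = 3.6342 → s = 15.6342

15.6342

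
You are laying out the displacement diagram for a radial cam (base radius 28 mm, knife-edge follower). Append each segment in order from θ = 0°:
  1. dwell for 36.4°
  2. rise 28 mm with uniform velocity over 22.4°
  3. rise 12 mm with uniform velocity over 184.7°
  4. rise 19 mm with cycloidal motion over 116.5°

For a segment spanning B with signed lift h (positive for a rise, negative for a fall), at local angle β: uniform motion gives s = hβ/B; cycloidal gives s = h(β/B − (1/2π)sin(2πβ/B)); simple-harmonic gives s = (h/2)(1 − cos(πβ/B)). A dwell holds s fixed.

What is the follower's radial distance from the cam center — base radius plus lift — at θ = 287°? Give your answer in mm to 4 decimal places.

seg 1 [0°–36.4°] dwell: s stays 0.0000
seg 2 [36.4°–58.8°] uniform, h=28: full span → s += 28 → s = 28.0000
seg 3 [58.8°–243.5°] uniform, h=12: full span → s += 12 → s = 40.0000
seg 4 [243.5°–360°] cycloidal, h=19: θ=287° here. β=43.5, B=116.5. 19·(0.3734 − sin(2π·0.3734)/(2π)) = 4.9347 → s = 44.9347
radial distance = base radius + s = 28 + 44.9347 = 72.9347

72.9347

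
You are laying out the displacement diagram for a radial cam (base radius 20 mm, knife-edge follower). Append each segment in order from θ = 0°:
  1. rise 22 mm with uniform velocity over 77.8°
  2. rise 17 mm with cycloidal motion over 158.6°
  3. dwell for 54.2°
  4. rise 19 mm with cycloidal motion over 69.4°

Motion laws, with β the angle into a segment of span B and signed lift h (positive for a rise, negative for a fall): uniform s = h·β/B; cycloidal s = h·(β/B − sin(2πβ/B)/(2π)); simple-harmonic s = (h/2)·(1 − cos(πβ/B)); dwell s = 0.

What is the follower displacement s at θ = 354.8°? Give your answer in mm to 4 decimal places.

seg 1 [0°–77.8°] uniform, h=22: full span → s += 22 → s = 22.0000
seg 2 [77.8°–236.4°] cycloidal, h=17: full span → s += 17 → s = 39.0000
seg 3 [236.4°–290.6°] dwell: s stays 39.0000
seg 4 [290.6°–360°] cycloidal, h=19: θ=354.8° here. β=64.2, B=69.4. 19·(0.9251 − sin(2π·0.9251)/(2π)) = 18.9480 → s = 57.9480

57.9480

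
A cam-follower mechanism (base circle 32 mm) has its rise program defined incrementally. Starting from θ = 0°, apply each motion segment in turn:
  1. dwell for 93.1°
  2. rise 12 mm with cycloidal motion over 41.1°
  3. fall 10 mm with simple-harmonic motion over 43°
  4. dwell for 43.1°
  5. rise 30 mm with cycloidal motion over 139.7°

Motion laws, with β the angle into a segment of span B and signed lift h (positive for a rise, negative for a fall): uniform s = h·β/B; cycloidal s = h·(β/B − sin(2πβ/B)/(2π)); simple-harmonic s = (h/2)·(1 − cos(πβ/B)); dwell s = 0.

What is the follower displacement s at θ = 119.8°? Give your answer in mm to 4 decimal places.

seg 1 [0°–93.1°] dwell: s stays 0.0000
seg 2 [93.1°–134.2°] cycloidal, h=12: θ=119.8° here. β=26.7, B=41.1. 12·(0.6496 − sin(2π·0.6496)/(2π)) = 9.3382 → s = 9.3382

9.3382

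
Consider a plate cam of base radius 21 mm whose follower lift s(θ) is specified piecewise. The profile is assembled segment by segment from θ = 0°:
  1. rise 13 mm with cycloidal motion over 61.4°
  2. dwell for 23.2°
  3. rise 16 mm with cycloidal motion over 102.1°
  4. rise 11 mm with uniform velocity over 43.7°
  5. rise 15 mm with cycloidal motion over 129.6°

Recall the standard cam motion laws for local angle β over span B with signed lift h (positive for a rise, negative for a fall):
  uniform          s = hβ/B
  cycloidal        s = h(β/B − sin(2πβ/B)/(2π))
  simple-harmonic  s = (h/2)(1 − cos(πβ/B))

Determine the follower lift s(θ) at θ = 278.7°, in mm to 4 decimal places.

seg 1 [0°–61.4°] cycloidal, h=13: full span → s += 13 → s = 13.0000
seg 2 [61.4°–84.6°] dwell: s stays 13.0000
seg 3 [84.6°–186.7°] cycloidal, h=16: full span → s += 16 → s = 29.0000
seg 4 [186.7°–230.4°] uniform, h=11: full span → s += 11 → s = 40.0000
seg 5 [230.4°–360°] cycloidal, h=15: θ=278.7° here. β=48.3, B=129.6. 15·(0.3727 − sin(2π·0.3727)/(2π)) = 3.8778 → s = 43.8778

43.8778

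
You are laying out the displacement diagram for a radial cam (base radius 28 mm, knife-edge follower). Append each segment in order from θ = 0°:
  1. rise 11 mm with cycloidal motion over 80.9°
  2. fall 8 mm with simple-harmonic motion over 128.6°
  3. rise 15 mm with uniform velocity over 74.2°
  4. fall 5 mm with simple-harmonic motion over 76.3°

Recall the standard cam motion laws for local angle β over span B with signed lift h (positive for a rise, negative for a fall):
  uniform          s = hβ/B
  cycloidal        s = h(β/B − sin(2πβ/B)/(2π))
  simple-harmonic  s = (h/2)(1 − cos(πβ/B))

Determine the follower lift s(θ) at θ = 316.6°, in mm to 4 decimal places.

seg 1 [0°–80.9°] cycloidal, h=11: full span → s += 11 → s = 11.0000
seg 2 [80.9°–209.5°] simple-harmonic, h=-8: full span → s += -8 → s = 3.0000
seg 3 [209.5°–283.7°] uniform, h=15: full span → s += 15 → s = 18.0000
seg 4 [283.7°–360°] simple-harmonic, h=-5: θ=316.6° here. β=32.9, B=76.3. -5/2·(1 − cos(π·0.4312)) = -1.9638 → s = 16.0362

16.0362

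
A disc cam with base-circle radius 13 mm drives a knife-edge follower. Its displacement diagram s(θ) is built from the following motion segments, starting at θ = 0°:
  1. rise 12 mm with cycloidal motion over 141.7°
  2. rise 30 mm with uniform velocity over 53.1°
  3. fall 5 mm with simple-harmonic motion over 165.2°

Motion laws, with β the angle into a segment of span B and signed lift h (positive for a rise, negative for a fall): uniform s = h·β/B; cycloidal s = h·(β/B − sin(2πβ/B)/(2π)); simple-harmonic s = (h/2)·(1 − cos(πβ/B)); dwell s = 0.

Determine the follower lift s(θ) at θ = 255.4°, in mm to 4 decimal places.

seg 1 [0°–141.7°] cycloidal, h=12: full span → s += 12 → s = 12.0000
seg 2 [141.7°–194.8°] uniform, h=30: full span → s += 30 → s = 42.0000
seg 3 [194.8°–360°] simple-harmonic, h=-5: θ=255.4° here. β=60.6, B=165.2. -5/2·(1 − cos(π·0.3668)) = -1.4843 → s = 40.5157

40.5157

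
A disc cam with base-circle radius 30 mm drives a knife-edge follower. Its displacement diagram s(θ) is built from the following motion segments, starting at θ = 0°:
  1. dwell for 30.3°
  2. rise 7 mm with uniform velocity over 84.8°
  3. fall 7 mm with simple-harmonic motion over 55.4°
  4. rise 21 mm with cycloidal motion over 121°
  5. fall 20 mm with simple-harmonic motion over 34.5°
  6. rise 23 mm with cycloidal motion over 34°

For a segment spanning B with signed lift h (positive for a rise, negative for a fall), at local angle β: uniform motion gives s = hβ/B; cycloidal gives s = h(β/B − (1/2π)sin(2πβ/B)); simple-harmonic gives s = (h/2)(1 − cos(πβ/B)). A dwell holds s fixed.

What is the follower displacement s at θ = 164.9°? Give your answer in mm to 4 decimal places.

seg 1 [0°–30.3°] dwell: s stays 0.0000
seg 2 [30.3°–115.1°] uniform, h=7: full span → s += 7 → s = 7.0000
seg 3 [115.1°–170.5°] simple-harmonic, h=-7: θ=164.9° here. β=49.8, B=55.4. -7/2·(1 − cos(π·0.8989)) = -6.8250 → s = 0.1750

0.1750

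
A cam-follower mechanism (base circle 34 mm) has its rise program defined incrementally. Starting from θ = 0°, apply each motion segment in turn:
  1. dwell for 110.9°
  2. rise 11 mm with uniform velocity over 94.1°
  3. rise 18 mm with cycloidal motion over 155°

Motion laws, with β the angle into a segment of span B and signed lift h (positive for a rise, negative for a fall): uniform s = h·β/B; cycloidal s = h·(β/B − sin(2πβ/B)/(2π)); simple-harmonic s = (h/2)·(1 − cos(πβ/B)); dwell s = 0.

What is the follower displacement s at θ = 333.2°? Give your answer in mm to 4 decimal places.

seg 1 [0°–110.9°] dwell: s stays 0.0000
seg 2 [110.9°–205°] uniform, h=11: full span → s += 11 → s = 11.0000
seg 3 [205°–360°] cycloidal, h=18: θ=333.2° here. β=128.2, B=155. 18·(0.8271 − sin(2π·0.8271)/(2π)) = 17.4229 → s = 28.4229

28.4229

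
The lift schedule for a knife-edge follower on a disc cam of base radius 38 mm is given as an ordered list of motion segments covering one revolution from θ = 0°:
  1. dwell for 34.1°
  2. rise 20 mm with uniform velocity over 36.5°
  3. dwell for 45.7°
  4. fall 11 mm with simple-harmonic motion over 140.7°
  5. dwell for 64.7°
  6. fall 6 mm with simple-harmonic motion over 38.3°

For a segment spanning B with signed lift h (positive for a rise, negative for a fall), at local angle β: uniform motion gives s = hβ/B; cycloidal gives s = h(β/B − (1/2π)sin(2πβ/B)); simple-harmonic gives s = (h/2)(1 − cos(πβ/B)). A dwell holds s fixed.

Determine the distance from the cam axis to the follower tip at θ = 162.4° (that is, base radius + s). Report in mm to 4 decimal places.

seg 1 [0°–34.1°] dwell: s stays 0.0000
seg 2 [34.1°–70.6°] uniform, h=20: full span → s += 20 → s = 20.0000
seg 3 [70.6°–116.3°] dwell: s stays 20.0000
seg 4 [116.3°–257°] simple-harmonic, h=-11: θ=162.4° here. β=46.1, B=140.7. -11/2·(1 − cos(π·0.3276)) = -2.6654 → s = 17.3346
radial distance = base radius + s = 38 + 17.3346 = 55.3346

55.3346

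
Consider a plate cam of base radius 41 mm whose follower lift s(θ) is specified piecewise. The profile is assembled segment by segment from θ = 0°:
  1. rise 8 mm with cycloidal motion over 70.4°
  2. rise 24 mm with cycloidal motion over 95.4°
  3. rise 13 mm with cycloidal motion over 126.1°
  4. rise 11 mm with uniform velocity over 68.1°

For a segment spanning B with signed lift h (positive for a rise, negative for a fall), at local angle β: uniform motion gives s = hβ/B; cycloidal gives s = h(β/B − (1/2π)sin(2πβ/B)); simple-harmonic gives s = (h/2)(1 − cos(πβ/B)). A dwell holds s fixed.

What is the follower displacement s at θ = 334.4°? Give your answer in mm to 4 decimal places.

seg 1 [0°–70.4°] cycloidal, h=8: full span → s += 8 → s = 8.0000
seg 2 [70.4°–165.8°] cycloidal, h=24: full span → s += 24 → s = 32.0000
seg 3 [165.8°–291.9°] cycloidal, h=13: full span → s += 13 → s = 45.0000
seg 4 [291.9°–360°] uniform, h=11: θ=334.4° here. β=42.5, B=68.1. 11·42.5/68.1 = 6.8649 → s = 51.8649

51.8649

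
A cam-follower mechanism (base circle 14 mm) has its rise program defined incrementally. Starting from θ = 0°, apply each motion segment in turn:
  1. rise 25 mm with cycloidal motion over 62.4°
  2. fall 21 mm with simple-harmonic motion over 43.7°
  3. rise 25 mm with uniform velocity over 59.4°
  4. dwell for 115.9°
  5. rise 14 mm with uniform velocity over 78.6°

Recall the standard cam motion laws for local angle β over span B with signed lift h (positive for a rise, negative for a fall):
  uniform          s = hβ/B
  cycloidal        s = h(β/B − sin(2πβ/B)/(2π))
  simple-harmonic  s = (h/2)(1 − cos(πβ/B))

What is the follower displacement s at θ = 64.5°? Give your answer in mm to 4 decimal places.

seg 1 [0°–62.4°] cycloidal, h=25: full span → s += 25 → s = 25.0000
seg 2 [62.4°–106.1°] simple-harmonic, h=-21: θ=64.5° here. β=2.1, B=43.7. -21/2·(1 − cos(π·0.0481)) = -0.1194 → s = 24.8806

24.8806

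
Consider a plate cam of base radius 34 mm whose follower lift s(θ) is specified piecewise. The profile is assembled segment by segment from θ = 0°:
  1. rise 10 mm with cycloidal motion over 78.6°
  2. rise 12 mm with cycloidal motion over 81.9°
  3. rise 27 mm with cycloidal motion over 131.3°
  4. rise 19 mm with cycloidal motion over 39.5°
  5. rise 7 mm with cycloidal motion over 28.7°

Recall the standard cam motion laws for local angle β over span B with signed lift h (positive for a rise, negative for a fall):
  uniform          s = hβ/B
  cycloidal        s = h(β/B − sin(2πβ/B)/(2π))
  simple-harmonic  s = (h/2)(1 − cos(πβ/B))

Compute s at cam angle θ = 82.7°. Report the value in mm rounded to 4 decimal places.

seg 1 [0°–78.6°] cycloidal, h=10: full span → s += 10 → s = 10.0000
seg 2 [78.6°–160.5°] cycloidal, h=12: θ=82.7° here. β=4.1, B=81.9. 12·(0.0501 − sin(2π·0.0501)/(2π)) = 0.0099 → s = 10.0099

10.0099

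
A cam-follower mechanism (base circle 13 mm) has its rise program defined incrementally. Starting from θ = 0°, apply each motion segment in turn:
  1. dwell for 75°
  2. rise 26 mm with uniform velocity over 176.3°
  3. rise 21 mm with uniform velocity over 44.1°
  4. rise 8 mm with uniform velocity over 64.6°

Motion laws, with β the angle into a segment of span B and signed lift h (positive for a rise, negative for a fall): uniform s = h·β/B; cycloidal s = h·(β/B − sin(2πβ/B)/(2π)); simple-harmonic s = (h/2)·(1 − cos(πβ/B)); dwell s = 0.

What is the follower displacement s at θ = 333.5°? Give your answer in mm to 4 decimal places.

seg 1 [0°–75°] dwell: s stays 0.0000
seg 2 [75°–251.3°] uniform, h=26: full span → s += 26 → s = 26.0000
seg 3 [251.3°–295.4°] uniform, h=21: full span → s += 21 → s = 47.0000
seg 4 [295.4°–360°] uniform, h=8: θ=333.5° here. β=38.1, B=64.6. 8·38.1/64.6 = 4.7183 → s = 51.7183

51.7183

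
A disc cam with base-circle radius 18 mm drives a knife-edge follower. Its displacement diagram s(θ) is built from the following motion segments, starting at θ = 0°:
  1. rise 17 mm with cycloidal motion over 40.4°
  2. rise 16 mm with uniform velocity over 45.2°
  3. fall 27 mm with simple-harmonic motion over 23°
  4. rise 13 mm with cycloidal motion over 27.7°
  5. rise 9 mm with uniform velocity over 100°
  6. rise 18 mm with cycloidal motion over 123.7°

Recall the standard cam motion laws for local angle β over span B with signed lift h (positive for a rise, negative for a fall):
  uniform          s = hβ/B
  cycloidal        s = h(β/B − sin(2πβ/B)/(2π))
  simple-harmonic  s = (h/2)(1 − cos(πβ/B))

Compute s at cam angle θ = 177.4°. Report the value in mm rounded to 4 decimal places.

seg 1 [0°–40.4°] cycloidal, h=17: full span → s += 17 → s = 17.0000
seg 2 [40.4°–85.6°] uniform, h=16: full span → s += 16 → s = 33.0000
seg 3 [85.6°–108.6°] simple-harmonic, h=-27: full span → s += -27 → s = 6.0000
seg 4 [108.6°–136.3°] cycloidal, h=13: full span → s += 13 → s = 19.0000
seg 5 [136.3°–236.3°] uniform, h=9: θ=177.4° here. β=41.1, B=100. 9·41.1/100 = 3.6990 → s = 22.6990

22.6990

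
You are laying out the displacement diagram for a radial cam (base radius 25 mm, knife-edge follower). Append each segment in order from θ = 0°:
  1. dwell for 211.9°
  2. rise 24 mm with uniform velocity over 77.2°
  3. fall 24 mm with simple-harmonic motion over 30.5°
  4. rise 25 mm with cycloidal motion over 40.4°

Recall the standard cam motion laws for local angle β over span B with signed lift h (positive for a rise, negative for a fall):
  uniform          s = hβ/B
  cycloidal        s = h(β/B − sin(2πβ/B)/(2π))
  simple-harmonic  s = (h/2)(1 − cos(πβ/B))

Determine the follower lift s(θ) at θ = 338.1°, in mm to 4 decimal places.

seg 1 [0°–211.9°] dwell: s stays 0.0000
seg 2 [211.9°–289.1°] uniform, h=24: full span → s += 24 → s = 24.0000
seg 3 [289.1°–319.6°] simple-harmonic, h=-24: full span → s += -24 → s = 0.0000
seg 4 [319.6°–360°] cycloidal, h=25: θ=338.1° here. β=18.5, B=40.4. 25·(0.4579 − sin(2π·0.4579)/(2π)) = 10.4083 → s = 10.4083

10.4083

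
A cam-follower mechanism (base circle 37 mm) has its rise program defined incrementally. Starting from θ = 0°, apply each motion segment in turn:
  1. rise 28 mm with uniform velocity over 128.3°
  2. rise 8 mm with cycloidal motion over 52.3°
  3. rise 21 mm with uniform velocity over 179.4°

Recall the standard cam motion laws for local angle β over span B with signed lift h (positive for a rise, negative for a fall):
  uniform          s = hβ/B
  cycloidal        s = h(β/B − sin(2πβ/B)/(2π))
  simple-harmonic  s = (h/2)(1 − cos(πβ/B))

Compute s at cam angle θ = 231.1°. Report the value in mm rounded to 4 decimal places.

seg 1 [0°–128.3°] uniform, h=28: full span → s += 28 → s = 28.0000
seg 2 [128.3°–180.6°] cycloidal, h=8: full span → s += 8 → s = 36.0000
seg 3 [180.6°–360°] uniform, h=21: θ=231.1° here. β=50.5, B=179.4. 21·50.5/179.4 = 5.9114 → s = 41.9114

41.9114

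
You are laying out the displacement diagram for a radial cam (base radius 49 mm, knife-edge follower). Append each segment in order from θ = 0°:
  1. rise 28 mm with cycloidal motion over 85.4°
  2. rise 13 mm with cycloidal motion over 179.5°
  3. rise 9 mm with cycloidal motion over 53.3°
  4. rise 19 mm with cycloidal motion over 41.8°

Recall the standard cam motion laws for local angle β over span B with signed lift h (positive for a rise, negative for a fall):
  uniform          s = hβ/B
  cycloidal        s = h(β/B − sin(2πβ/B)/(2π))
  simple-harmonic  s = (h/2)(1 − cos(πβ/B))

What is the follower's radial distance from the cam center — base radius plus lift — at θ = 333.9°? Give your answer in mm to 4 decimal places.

seg 1 [0°–85.4°] cycloidal, h=28: full span → s += 28 → s = 28.0000
seg 2 [85.4°–264.9°] cycloidal, h=13: full span → s += 13 → s = 41.0000
seg 3 [264.9°–318.2°] cycloidal, h=9: full span → s += 9 → s = 50.0000
seg 4 [318.2°–360°] cycloidal, h=19: θ=333.9° here. β=15.7, B=41.8. 19·(0.3756 − sin(2π·0.3756)/(2π)) = 5.0062 → s = 55.0062
radial distance = base radius + s = 49 + 55.0062 = 104.0062

104.0062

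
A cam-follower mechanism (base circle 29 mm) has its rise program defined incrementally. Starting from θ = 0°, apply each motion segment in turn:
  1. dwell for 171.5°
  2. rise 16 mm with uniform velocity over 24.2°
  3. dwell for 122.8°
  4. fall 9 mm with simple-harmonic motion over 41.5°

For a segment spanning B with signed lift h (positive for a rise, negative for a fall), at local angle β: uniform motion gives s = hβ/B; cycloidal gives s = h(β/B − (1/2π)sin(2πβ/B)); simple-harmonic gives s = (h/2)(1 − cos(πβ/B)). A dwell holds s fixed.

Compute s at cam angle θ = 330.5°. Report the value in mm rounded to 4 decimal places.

seg 1 [0°–171.5°] dwell: s stays 0.0000
seg 2 [171.5°–195.7°] uniform, h=16: full span → s += 16 → s = 16.0000
seg 3 [195.7°–318.5°] dwell: s stays 16.0000
seg 4 [318.5°–360°] simple-harmonic, h=-9: θ=330.5° here. β=12, B=41.5. -9/2·(1 − cos(π·0.2892)) = -1.7325 → s = 14.2675

14.2675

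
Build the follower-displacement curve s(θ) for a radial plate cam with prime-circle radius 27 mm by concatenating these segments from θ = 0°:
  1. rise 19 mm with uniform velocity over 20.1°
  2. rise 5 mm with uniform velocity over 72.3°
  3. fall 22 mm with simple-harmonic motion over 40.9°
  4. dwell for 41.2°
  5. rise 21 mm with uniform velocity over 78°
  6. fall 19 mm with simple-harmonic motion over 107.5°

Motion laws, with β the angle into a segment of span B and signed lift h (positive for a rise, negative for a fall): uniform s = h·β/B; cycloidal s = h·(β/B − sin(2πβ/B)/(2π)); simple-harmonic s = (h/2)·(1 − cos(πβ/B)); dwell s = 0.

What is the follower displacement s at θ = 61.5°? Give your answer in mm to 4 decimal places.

seg 1 [0°–20.1°] uniform, h=19: full span → s += 19 → s = 19.0000
seg 2 [20.1°–92.4°] uniform, h=5: θ=61.5° here. β=41.4, B=72.3. 5·41.4/72.3 = 2.8631 → s = 21.8631

21.8631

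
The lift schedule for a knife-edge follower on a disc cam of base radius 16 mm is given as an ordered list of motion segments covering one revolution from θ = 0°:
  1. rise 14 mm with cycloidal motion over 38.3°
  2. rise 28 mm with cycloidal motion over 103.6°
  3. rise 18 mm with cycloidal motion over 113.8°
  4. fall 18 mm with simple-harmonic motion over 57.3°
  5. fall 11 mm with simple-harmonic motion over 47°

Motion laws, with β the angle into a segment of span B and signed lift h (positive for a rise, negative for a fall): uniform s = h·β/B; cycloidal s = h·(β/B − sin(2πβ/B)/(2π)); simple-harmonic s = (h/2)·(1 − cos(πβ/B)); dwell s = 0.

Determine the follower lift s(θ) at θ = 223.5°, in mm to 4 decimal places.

seg 1 [0°–38.3°] cycloidal, h=14: full span → s += 14 → s = 14.0000
seg 2 [38.3°–141.9°] cycloidal, h=28: full span → s += 28 → s = 42.0000
seg 3 [141.9°–255.7°] cycloidal, h=18: θ=223.5° here. β=81.6, B=113.8. 18·(0.7170 − sin(2π·0.7170)/(2π)) = 15.7105 → s = 57.7105

57.7105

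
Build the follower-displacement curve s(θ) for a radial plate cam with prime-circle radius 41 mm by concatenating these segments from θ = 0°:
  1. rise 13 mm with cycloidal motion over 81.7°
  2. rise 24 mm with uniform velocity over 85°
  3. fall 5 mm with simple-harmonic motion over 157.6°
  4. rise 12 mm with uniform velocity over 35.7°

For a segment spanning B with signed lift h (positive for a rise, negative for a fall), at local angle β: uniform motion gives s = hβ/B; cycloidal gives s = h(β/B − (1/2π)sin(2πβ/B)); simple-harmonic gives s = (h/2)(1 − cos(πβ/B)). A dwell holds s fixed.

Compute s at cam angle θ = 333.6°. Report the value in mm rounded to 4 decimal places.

seg 1 [0°–81.7°] cycloidal, h=13: full span → s += 13 → s = 13.0000
seg 2 [81.7°–166.7°] uniform, h=24: full span → s += 24 → s = 37.0000
seg 3 [166.7°–324.3°] simple-harmonic, h=-5: full span → s += -5 → s = 32.0000
seg 4 [324.3°–360°] uniform, h=12: θ=333.6° here. β=9.3, B=35.7. 12·9.3/35.7 = 3.1261 → s = 35.1261

35.1261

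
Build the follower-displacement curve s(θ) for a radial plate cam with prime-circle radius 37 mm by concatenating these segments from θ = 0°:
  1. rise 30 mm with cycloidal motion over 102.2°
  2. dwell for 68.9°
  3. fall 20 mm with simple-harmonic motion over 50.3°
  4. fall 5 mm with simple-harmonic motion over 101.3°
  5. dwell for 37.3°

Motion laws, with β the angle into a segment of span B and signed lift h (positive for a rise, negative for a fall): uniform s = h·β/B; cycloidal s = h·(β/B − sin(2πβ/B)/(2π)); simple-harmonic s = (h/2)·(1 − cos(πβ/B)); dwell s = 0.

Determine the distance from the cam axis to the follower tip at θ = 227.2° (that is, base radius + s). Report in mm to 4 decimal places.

seg 1 [0°–102.2°] cycloidal, h=30: full span → s += 30 → s = 30.0000
seg 2 [102.2°–171.1°] dwell: s stays 30.0000
seg 3 [171.1°–221.4°] simple-harmonic, h=-20: full span → s += -20 → s = 10.0000
seg 4 [221.4°–322.7°] simple-harmonic, h=-5: θ=227.2° here. β=5.8, B=101.3. -5/2·(1 − cos(π·0.0573)) = -0.0403 → s = 9.9597
radial distance = base radius + s = 37 + 9.9597 = 46.9597

46.9597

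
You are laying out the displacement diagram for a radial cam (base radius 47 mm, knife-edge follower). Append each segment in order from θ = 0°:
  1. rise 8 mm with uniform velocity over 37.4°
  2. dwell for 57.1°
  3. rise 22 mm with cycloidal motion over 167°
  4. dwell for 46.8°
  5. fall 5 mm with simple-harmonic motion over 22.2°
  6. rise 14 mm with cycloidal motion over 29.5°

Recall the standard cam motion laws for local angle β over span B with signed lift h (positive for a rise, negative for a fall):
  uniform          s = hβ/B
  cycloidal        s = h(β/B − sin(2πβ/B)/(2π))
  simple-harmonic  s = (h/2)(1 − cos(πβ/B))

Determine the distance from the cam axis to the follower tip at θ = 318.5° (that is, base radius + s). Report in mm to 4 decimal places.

seg 1 [0°–37.4°] uniform, h=8: full span → s += 8 → s = 8.0000
seg 2 [37.4°–94.5°] dwell: s stays 8.0000
seg 3 [94.5°–261.5°] cycloidal, h=22: full span → s += 22 → s = 30.0000
seg 4 [261.5°–308.3°] dwell: s stays 30.0000
seg 5 [308.3°–330.5°] simple-harmonic, h=-5: θ=318.5° here. β=10.2, B=22.2. -5/2·(1 − cos(π·0.4595)) = -2.1825 → s = 27.8175
radial distance = base radius + s = 47 + 27.8175 = 74.8175

74.8175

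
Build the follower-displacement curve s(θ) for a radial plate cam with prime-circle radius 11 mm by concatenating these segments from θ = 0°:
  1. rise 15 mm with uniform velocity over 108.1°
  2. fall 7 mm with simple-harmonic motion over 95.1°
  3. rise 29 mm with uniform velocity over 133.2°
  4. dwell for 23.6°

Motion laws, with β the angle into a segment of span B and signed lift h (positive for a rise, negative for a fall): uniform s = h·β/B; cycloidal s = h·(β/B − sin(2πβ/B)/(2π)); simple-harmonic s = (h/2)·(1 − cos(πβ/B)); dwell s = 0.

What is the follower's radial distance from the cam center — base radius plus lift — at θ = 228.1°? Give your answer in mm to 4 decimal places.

seg 1 [0°–108.1°] uniform, h=15: full span → s += 15 → s = 15.0000
seg 2 [108.1°–203.2°] simple-harmonic, h=-7: full span → s += -7 → s = 8.0000
seg 3 [203.2°–336.4°] uniform, h=29: θ=228.1° here. β=24.9, B=133.2. 29·24.9/133.2 = 5.4212 → s = 13.4212
radial distance = base radius + s = 11 + 13.4212 = 24.4212

24.4212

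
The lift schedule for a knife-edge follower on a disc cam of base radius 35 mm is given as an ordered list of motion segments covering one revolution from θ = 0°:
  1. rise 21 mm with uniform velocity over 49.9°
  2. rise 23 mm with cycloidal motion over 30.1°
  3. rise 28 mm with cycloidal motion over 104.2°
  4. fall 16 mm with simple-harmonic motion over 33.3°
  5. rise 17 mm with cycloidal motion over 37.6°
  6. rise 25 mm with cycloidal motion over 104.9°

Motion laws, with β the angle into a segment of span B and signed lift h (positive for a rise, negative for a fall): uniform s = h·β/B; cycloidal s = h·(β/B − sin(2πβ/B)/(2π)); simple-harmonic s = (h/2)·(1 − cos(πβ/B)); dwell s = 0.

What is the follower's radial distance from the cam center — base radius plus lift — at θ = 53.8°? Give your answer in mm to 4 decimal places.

seg 1 [0°–49.9°] uniform, h=21: full span → s += 21 → s = 21.0000
seg 2 [49.9°–80°] cycloidal, h=23: θ=53.8° here. β=3.9, B=30.1. 23·(0.1296 − sin(2π·0.1296)/(2π)) = 0.3184 → s = 21.3184
radial distance = base radius + s = 35 + 21.3184 = 56.3184

56.3184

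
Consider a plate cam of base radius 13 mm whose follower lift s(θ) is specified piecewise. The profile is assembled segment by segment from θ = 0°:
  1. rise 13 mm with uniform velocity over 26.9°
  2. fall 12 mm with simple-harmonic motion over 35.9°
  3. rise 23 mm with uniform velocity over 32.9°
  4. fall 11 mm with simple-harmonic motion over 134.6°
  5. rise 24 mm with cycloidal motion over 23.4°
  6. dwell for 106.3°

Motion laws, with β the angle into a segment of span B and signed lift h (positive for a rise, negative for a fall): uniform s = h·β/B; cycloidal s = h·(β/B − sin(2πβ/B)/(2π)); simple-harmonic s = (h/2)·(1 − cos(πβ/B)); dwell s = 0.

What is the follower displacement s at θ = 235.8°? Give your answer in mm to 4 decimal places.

seg 1 [0°–26.9°] uniform, h=13: full span → s += 13 → s = 13.0000
seg 2 [26.9°–62.8°] simple-harmonic, h=-12: full span → s += -12 → s = 1.0000
seg 3 [62.8°–95.7°] uniform, h=23: full span → s += 23 → s = 24.0000
seg 4 [95.7°–230.3°] simple-harmonic, h=-11: full span → s += -11 → s = 13.0000
seg 5 [230.3°–253.7°] cycloidal, h=24: θ=235.8° here. β=5.5, B=23.4. 24·(0.2350 − sin(2π·0.2350)/(2π)) = 1.8382 → s = 14.8382

14.8382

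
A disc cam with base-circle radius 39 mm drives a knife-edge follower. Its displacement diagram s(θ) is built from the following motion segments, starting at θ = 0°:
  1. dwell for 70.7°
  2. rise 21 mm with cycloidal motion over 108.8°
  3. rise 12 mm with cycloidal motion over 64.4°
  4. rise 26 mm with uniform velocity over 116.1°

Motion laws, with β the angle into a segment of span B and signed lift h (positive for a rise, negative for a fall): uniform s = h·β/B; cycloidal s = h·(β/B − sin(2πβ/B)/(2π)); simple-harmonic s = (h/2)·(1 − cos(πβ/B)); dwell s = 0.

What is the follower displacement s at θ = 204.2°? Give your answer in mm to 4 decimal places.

seg 1 [0°–70.7°] dwell: s stays 0.0000
seg 2 [70.7°–179.5°] cycloidal, h=21: full span → s += 21 → s = 21.0000
seg 3 [179.5°–243.9°] cycloidal, h=12: θ=204.2° here. β=24.7, B=64.4. 12·(0.3835 − sin(2π·0.3835)/(2π)) = 3.3264 → s = 24.3264

24.3264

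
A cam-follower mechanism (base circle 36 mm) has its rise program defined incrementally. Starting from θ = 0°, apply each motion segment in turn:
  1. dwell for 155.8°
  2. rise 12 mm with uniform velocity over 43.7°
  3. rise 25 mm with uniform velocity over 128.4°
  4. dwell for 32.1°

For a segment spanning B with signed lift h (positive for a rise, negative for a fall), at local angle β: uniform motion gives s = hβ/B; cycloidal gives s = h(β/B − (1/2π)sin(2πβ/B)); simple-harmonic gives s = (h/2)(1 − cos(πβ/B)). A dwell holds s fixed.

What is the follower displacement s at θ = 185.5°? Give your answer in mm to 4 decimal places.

seg 1 [0°–155.8°] dwell: s stays 0.0000
seg 2 [155.8°–199.5°] uniform, h=12: θ=185.5° here. β=29.7, B=43.7. 12·29.7/43.7 = 8.1556 → s = 8.1556

8.1556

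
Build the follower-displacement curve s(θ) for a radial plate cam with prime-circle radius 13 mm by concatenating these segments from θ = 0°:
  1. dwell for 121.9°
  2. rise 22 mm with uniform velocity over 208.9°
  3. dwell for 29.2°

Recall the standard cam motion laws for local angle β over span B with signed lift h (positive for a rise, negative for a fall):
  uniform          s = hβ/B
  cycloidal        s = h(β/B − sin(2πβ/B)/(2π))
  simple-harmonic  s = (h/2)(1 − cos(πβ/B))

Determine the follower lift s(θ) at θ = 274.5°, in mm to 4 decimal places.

seg 1 [0°–121.9°] dwell: s stays 0.0000
seg 2 [121.9°–330.8°] uniform, h=22: θ=274.5° here. β=152.6, B=208.9. 22·152.6/208.9 = 16.0708 → s = 16.0708

16.0708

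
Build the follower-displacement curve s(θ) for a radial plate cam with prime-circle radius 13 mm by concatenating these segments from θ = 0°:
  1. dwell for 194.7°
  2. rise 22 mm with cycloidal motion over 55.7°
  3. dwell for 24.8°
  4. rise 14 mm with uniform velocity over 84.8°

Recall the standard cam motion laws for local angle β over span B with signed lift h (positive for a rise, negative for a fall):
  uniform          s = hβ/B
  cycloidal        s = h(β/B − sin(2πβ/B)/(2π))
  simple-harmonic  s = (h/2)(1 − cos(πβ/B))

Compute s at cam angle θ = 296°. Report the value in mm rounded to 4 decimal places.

seg 1 [0°–194.7°] dwell: s stays 0.0000
seg 2 [194.7°–250.4°] cycloidal, h=22: full span → s += 22 → s = 22.0000
seg 3 [250.4°–275.2°] dwell: s stays 22.0000
seg 4 [275.2°–360°] uniform, h=14: θ=296° here. β=20.8, B=84.8. 14·20.8/84.8 = 3.4340 → s = 25.4340

25.4340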